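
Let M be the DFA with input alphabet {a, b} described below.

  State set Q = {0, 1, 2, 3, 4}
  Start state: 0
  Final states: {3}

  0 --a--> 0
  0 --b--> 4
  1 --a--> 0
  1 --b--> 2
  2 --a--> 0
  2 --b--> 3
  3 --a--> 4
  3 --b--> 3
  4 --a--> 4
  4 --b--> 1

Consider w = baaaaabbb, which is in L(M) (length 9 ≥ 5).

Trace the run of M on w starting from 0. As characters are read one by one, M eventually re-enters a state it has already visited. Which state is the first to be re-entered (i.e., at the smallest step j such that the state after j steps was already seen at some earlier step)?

4

State sequence: 0 -b-> 4 -a-> 4 -a-> 4 -a-> 4 -a-> 4 -a-> 4 -b-> 1 -b-> 2 -b-> 3
First repeat at step 2: 4 was already visited.

The earliest repeat is at step j = 2: M is in 4, which it already visited at step i = 1.
The DFA has 5 states, so the proof of the pumping lemma guarantees a repeated state among the first 5+1 visited; the segment between the two visits is the pumpable y.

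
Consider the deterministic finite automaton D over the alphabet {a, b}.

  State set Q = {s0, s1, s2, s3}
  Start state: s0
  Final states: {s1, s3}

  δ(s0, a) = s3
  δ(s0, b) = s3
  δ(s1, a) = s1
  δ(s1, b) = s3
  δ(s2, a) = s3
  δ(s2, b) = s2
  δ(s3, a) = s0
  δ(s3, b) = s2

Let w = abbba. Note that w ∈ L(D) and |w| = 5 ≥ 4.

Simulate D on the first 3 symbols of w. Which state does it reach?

Run of D on the first 3 characters of w = a b b:
  step 0: s0  (start)
  step 1: s3  (read a: s0→s3)
  step 2: s2  (read b: s3→s2)
  step 3: s2  (read b: s2→s2)

After reading 3 characters, D is in state s2.

s2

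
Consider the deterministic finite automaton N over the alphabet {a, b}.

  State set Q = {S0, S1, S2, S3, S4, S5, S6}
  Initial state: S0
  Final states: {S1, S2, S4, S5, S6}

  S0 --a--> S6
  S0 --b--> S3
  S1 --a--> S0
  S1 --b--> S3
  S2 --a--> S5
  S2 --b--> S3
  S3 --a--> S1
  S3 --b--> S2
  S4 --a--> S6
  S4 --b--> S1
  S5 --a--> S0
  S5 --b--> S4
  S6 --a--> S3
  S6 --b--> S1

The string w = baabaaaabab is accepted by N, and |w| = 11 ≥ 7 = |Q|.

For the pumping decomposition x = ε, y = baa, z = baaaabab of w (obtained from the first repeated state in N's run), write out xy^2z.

xy^2z = ε·baa·baa·baaaabab = baabaabaaaabab.
Reading y = baa takes N from S0 back to S0, so after x·y·y the machine is still in S0, and z then leads to the accepting state S4. Hence baabaabaaaabab ∈ L(N).

baabaabaaaabab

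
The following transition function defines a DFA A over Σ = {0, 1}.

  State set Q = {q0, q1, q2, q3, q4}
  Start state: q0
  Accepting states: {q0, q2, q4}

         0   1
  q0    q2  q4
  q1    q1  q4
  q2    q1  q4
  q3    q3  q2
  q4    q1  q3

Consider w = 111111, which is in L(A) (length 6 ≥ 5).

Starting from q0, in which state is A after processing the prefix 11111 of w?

q3

Run of A on the first 5 characters of w = 1 1 1 1 1:
  step 0: q0  (start)
  step 1: q4  (read 1: q0→q4)
  step 2: q3  (read 1: q4→q3)
  step 3: q2  (read 1: q3→q2)
  step 4: q4  (read 1: q2→q4)
  step 5: q3  (read 1: q4→q3)

After reading 5 characters, A is in state q3.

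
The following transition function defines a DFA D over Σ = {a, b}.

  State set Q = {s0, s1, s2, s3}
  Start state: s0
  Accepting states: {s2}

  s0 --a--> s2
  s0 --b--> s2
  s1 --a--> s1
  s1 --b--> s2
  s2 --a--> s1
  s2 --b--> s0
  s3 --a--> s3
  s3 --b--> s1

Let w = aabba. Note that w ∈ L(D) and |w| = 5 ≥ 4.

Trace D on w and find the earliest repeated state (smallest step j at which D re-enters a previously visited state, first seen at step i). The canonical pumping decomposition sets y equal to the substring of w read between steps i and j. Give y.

ab

State sequence: s0 -a-> s2 -a-> s1 -b-> s2 -b-> s0 -a-> s2
First repeat at step 3: s2 was already visited.

So i = 1, j = 3, giving x = w[0:1] = a, y = w[1:3] = ab, z = w[3:5] = ba.
Check: |xy| = 3 ≤ 4 and |y| = 2 ≥ 1. Reading y takes D from s2 back to s2, so every xyⁱz is accepted.
With |Q| = 4, pigeonhole forces a state repeat no later than step 4; the substring read between the first and second visits to that state can be pumped.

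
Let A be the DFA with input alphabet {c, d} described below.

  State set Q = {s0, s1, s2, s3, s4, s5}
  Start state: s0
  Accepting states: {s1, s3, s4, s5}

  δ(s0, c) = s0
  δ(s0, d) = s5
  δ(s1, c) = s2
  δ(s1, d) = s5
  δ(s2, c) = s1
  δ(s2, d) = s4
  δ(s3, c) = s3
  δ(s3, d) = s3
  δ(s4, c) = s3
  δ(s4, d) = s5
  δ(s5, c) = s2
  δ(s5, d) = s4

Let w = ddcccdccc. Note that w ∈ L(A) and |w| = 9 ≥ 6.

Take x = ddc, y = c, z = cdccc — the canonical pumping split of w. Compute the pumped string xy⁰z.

ddccdccc

xy⁰z = xz = ddc·cdccc = ddccdccc.
Reading y = c takes A from s3 back to s3, so after x the machine is still in s3, and z then leads to the accepting state s3. Hence ddccdccc ∈ L(A).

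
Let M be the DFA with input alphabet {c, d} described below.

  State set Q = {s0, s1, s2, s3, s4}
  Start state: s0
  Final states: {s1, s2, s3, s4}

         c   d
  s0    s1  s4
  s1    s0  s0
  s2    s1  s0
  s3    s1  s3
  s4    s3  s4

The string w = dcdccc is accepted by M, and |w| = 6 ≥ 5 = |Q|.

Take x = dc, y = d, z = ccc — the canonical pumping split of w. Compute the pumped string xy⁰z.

xy⁰z = xz = dc·ccc = dcccc.
Reading y = d takes M from s3 back to s3, so after x the machine is still in s3, and z then leads to the accepting state s1. Hence dcccc ∈ L(M).

dcccc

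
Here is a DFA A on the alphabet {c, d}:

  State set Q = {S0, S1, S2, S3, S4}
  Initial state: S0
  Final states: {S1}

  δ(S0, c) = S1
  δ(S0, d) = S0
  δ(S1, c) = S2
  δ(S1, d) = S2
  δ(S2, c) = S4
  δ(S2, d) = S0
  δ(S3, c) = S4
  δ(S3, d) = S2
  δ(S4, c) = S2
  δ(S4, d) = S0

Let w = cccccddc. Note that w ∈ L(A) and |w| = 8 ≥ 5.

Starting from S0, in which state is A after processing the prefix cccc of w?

State sequence: S0 -c-> S1 -c-> S2 -c-> S4 -c-> S2

After reading 4 characters, A is in state S2.

S2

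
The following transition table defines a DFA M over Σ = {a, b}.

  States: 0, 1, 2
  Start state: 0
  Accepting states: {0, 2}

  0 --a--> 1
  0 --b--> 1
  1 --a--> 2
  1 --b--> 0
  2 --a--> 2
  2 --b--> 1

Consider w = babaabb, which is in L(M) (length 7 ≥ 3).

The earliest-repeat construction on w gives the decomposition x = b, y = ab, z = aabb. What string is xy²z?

bababaabb

xy^2z = b·ab·ab·aabb = bababaabb.
Reading y = ab takes M from 1 back to 1, so after x·y·y the machine is still in 1, and z then leads to the accepting state 0. Hence bababaabb ∈ L(M).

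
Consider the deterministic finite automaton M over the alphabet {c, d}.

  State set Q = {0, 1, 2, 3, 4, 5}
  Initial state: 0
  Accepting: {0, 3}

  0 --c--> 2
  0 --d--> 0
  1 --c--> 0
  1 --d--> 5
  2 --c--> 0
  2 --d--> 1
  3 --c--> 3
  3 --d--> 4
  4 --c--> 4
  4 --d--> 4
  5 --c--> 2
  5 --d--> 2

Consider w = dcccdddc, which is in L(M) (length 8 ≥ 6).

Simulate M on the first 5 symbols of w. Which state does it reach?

1

Run of M on the first 5 characters of w = d c c c d:
  step 0: 0  (start)
  step 1: 0  (read d: 0→0)
  step 2: 2  (read c: 0→2)
  step 3: 0  (read c: 2→0)
  step 4: 2  (read c: 0→2)
  step 5: 1  (read d: 2→1)

After reading 5 characters, M is in state 1.
(This kind of state-tracing is the core of the pumping-lemma construction: with 6 states, pigeonhole forces a repeat within the first 6 steps.)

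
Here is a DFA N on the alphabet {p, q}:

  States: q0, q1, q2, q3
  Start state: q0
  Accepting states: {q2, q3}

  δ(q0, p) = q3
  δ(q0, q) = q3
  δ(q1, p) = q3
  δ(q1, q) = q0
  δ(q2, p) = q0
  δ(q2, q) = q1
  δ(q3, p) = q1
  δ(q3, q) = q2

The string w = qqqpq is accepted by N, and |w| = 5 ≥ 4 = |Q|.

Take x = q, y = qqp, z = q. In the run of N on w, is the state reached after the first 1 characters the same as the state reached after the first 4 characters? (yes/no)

Run of N on the first 4 characters of w = q q q p:
  step 0: q0  (start)
  step 1: q3  (read q: q0→q3)
  step 2: q2  (read q: q3→q2)
  step 3: q1  (read q: q2→q1)
  step 4: q3  (read p: q1→q3)

After x (step 1): q3. After xy (step 4): q3.
They match, so y = qqp drives N around a cycle from q3 back to itself; pumping y any number of times keeps N in q3 before reading z, and xyⁱz ∈ L(N) for every i ≥ 0.

yes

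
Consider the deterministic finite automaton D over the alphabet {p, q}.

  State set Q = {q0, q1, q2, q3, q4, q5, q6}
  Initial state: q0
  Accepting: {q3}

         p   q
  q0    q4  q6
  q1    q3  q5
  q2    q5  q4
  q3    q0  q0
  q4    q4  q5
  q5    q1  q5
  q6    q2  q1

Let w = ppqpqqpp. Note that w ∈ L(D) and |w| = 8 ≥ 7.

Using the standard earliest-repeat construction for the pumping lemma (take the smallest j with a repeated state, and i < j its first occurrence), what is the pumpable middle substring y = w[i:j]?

p

Run of D on w = p p q p q q p p:
  step 0: q0  (start)
  step 1: q4  (read p: q0→q4)
  step 2: q4  (read p: q4→q4)   ← first repeat (q4 seen earlier)
  step 3: q5  (read q: q4→q5)
  step 4: q1  (read p: q5→q1)
  step 5: q5  (read q: q1→q5)
  step 6: q5  (read q: q5→q5)
  step 7: q1  (read p: q5→q1)
  step 8: q3  (read p: q1→q3)

So i = 1, j = 2, giving x = w[0:1] = p, y = w[1:2] = p, z = w[2:8] = qpqqpp.
Check: |xy| = 2 ≤ 7 and |y| = 1 ≥ 1. Reading y takes D from q4 back to q4, so every xyⁱz is accepted.
The DFA has 7 states, so the proof of the pumping lemma guarantees a repeated state among the first 7+1 visited; the segment between the two visits is the pumpable y.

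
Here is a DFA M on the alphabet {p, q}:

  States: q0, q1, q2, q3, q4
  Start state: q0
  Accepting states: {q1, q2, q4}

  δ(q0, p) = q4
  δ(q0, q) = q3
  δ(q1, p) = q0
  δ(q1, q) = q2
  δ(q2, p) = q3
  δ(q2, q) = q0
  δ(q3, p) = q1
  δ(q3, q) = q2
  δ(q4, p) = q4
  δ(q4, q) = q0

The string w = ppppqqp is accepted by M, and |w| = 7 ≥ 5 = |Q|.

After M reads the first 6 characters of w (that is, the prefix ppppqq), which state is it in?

State sequence: q0 -p-> q4 -p-> q4 -p-> q4 -p-> q4 -q-> q0 -q-> q3

After reading 6 characters, M is in state q3.
(This kind of state-tracing is the core of the pumping-lemma construction: with 5 states, pigeonhole forces a repeat within the first 5 steps.)

q3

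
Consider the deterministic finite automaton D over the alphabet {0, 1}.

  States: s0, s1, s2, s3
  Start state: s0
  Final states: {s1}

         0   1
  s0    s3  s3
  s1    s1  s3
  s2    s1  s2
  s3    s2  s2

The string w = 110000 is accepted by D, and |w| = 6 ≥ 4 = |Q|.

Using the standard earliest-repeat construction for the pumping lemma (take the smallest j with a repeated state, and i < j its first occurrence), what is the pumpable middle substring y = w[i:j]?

State sequence: s0 -1-> s3 -1-> s2 -0-> s1 -0-> s1 -0-> s1 -0-> s1
First repeat at step 4: s1 was already visited.

So i = 3, j = 4, giving x = w[0:3] = 110, y = w[3:4] = 0, z = w[4:6] = 00.
Check: |xy| = 4 ≤ 4 and |y| = 1 ≥ 1. Reading y takes D from s1 back to s1, so every xyⁱz is accepted.

0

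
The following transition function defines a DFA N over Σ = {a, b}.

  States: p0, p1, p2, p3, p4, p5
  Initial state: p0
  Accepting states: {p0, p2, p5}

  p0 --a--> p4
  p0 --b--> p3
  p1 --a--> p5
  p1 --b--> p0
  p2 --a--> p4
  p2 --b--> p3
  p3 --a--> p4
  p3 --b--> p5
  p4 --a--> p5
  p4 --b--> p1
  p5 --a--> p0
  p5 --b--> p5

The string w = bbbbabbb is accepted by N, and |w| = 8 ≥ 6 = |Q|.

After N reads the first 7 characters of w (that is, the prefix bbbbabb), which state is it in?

State sequence: p0 -b-> p3 -b-> p5 -b-> p5 -b-> p5 -a-> p0 -b-> p3 -b-> p5

After reading 7 characters, N is in state p5.

p5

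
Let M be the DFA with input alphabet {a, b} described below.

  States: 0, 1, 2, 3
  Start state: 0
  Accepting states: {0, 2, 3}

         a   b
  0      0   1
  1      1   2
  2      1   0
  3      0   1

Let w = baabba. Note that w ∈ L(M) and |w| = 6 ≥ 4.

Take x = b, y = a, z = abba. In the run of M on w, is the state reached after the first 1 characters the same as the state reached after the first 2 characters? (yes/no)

Run of M on the first 2 characters of w = b a:
  step 0: 0  (start)
  step 1: 1  (read b: 0→1)
  step 2: 1  (read a: 1→1)

After x (step 1): 1. After xy (step 2): 1.
They match, so y = a drives M around a cycle from 1 back to itself; pumping y any number of times keeps M in 1 before reading z, and xyⁱz ∈ L(M) for every i ≥ 0.

yes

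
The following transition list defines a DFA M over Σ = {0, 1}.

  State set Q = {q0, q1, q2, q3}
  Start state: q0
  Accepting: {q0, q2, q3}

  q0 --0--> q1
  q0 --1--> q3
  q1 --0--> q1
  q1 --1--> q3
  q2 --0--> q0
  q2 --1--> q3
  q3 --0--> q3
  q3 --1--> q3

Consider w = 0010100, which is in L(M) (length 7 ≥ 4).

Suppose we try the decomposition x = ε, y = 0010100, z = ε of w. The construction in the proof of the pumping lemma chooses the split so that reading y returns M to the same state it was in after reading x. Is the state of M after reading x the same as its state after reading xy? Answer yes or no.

Run of M on the first 7 characters of w = 0 0 1 0 1 0 0:
  step 0: q0  (start)
  step 1: q1  (read 0: q0→q1)
  step 2: q1  (read 0: q1→q1)
  step 3: q3  (read 1: q1→q3)
  step 4: q3  (read 0: q3→q3)
  step 5: q3  (read 1: q3→q3)
  step 6: q3  (read 0: q3→q3)
  step 7: q3  (read 0: q3→q3)

After x (step 0): q0. After xy (step 7): q3.
They differ (q0 ≠ q3), so y is not a cycle from the state after x; this split is not the one the pumping-lemma construction produces, and pumping y need not keep the string in L(M).

no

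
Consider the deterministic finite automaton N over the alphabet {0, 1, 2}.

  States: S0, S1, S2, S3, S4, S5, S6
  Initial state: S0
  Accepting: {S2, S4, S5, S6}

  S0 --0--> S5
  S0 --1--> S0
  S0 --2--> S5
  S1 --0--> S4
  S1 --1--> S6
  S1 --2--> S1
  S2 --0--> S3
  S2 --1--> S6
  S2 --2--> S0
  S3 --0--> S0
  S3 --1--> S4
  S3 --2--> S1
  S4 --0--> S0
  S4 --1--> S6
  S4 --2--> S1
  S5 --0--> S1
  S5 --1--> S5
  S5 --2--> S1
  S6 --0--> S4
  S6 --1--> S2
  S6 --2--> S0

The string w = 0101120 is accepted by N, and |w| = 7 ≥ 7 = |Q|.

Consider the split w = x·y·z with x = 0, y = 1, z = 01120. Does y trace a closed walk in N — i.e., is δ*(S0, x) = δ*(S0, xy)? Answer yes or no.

Run of N on the first 2 characters of w = 0 1:
  step 0: S0  (start)
  step 1: S5  (read 0: S0→S5)
  step 2: S5  (read 1: S5→S5)

After x (step 1): S5. After xy (step 2): S5.
They match, so y = 1 drives N around a cycle from S5 back to itself; pumping y any number of times keeps N in S5 before reading z, and xyⁱz ∈ L(N) for every i ≥ 0.

yes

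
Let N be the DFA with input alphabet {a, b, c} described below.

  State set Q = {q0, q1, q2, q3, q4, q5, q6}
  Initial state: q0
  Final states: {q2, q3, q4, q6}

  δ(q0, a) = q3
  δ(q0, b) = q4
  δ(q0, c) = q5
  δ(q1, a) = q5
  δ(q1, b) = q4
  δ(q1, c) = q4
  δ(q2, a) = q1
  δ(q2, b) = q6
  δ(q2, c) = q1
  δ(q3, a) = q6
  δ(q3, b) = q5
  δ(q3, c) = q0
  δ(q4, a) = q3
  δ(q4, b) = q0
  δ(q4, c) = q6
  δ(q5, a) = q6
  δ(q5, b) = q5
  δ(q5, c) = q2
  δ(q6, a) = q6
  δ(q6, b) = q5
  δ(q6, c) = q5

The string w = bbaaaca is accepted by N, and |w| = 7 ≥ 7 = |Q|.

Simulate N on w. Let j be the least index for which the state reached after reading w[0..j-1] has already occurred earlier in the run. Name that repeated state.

Run of N on w = b b a a a c a:
  step 0: q0  (start)
  step 1: q4  (read b: q0→q4)
  step 2: q0  (read b: q4→q0)   ← first repeat (q0 seen earlier)
  step 3: q3  (read a: q0→q3)
  step 4: q6  (read a: q3→q6)
  step 5: q6  (read a: q6→q6)
  step 6: q5  (read c: q6→q5)
  step 7: q6  (read a: q5→q6)

The earliest repeat is at step j = 2: N is in q0, which it already visited at step i = 0.

q0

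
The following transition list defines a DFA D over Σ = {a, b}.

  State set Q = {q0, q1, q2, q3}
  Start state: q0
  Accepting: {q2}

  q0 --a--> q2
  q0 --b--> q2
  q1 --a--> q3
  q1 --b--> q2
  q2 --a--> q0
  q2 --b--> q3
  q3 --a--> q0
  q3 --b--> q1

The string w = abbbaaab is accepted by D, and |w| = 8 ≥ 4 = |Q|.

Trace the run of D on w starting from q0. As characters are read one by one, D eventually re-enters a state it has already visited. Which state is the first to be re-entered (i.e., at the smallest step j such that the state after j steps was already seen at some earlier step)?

Run of D on w = a b b b a a a b:
  step 0: q0  (start)
  step 1: q2  (read a: q0→q2)
  step 2: q3  (read b: q2→q3)
  step 3: q1  (read b: q3→q1)
  step 4: q2  (read b: q1→q2)   ← first repeat (q2 seen earlier)
  step 5: q0  (read a: q2→q0)
  step 6: q2  (read a: q0→q2)
  step 7: q0  (read a: q2→q0)
  step 8: q2  (read b: q0→q2)

The earliest repeat is at step j = 4: D is in q2, which it already visited at step i = 1.
Pumping length from the standard proof: p = 4 (the number of states). The repeated state found above gives |xy| = j ≤ 4 and |y| = j − i ≥ 1.

q2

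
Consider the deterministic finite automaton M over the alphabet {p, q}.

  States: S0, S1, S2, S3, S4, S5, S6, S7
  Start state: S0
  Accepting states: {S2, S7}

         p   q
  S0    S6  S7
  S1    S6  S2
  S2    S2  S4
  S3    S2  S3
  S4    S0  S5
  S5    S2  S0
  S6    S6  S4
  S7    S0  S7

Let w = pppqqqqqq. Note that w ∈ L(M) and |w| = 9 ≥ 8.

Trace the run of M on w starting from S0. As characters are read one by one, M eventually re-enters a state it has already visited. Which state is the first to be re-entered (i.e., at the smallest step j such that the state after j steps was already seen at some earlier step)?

Run of M on w = p p p q q q q q q:
  step 0: S0  (start)
  step 1: S6  (read p: S0→S6)
  step 2: S6  (read p: S6→S6)   ← first repeat (S6 seen earlier)
  step 3: S6  (read p: S6→S6)
  step 4: S4  (read q: S6→S4)
  step 5: S5  (read q: S4→S5)
  step 6: S0  (read q: S5→S0)
  step 7: S7  (read q: S0→S7)
  step 8: S7  (read q: S7→S7)
  step 9: S7  (read q: S7→S7)

The earliest repeat is at step j = 2: M is in S6, which it already visited at step i = 1.
With |Q| = 8, pigeonhole forces a state repeat no later than step 8; the substring read between the first and second visits to that state can be pumped.

S6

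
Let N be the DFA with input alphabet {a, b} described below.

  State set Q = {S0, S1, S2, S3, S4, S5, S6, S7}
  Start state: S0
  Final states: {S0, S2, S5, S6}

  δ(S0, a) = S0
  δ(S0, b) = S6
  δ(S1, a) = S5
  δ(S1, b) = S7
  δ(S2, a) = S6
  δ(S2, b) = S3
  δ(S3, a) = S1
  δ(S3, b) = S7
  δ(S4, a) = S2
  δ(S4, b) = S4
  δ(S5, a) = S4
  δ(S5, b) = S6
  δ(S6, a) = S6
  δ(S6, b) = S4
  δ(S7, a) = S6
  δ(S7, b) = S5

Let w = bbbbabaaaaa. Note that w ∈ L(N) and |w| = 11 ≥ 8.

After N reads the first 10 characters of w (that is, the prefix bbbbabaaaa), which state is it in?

State sequence: S0 -b-> S6 -b-> S4 -b-> S4 -b-> S4 -a-> S2 -b-> S3 -a-> S1 -a-> S5 -a-> S4 -a-> S2

After reading 10 characters, N is in state S2.
(This kind of state-tracing is the core of the pumping-lemma construction: with 8 states, pigeonhole forces a repeat within the first 8 steps.)

S2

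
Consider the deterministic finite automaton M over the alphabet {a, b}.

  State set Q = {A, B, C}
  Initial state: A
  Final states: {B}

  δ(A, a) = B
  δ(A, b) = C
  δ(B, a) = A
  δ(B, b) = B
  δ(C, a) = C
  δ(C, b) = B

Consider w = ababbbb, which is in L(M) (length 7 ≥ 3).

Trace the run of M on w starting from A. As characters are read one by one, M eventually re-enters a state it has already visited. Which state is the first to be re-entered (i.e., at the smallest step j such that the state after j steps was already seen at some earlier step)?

B

Run of M on w = a b a b b b b:
  step 0: A  (start)
  step 1: B  (read a: A→B)
  step 2: B  (read b: B→B)   ← first repeat (B seen earlier)
  step 3: A  (read a: B→A)
  step 4: C  (read b: A→C)
  step 5: B  (read b: C→B)
  step 6: B  (read b: B→B)
  step 7: B  (read b: B→B)

The earliest repeat is at step j = 2: M is in B, which it already visited at step i = 1.
With |Q| = 3, pigeonhole forces a state repeat no later than step 3; the substring read between the first and second visits to that state can be pumped.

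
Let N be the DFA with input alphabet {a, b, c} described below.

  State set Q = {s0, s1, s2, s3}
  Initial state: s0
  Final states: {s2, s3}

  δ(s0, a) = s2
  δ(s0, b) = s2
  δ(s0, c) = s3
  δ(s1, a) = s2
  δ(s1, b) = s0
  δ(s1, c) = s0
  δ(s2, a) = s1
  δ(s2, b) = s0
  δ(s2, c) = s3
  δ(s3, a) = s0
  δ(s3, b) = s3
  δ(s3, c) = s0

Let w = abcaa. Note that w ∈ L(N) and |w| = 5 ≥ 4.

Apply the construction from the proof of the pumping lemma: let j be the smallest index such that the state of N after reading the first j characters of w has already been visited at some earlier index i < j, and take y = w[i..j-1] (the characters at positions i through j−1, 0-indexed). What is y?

ab

State sequence: s0 -a-> s2 -b-> s0 -c-> s3 -a-> s0 -a-> s2
First repeat at step 2: s0 was already visited.

So i = 0, j = 2, giving x = w[0:0] = ε, y = w[0:2] = ab, z = w[2:5] = caa.
Check: |xy| = 2 ≤ 4 and |y| = 2 ≥ 1. Reading y takes N from s0 back to s0, so every xyⁱz is accepted.
Pumping length from the standard proof: p = 4 (the number of states). The repeated state found above gives |xy| = j ≤ 4 and |y| = j − i ≥ 1.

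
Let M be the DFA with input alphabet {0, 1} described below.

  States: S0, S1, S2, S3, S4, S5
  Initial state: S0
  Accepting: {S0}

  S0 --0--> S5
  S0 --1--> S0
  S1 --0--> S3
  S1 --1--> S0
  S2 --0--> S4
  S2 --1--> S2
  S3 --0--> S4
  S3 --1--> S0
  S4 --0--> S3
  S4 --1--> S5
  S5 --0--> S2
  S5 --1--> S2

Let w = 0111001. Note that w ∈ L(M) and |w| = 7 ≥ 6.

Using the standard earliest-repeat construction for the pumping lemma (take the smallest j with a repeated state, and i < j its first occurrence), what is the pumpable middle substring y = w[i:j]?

State sequence: S0 -0-> S5 -1-> S2 -1-> S2 -1-> S2 -0-> S4 -0-> S3 -1-> S0
First repeat at step 3: S2 was already visited.

So i = 2, j = 3, giving x = w[0:2] = 01, y = w[2:3] = 1, z = w[3:7] = 1001.
Check: |xy| = 3 ≤ 6 and |y| = 1 ≥ 1. Reading y takes M from S2 back to S2, so every xyⁱz is accepted.

1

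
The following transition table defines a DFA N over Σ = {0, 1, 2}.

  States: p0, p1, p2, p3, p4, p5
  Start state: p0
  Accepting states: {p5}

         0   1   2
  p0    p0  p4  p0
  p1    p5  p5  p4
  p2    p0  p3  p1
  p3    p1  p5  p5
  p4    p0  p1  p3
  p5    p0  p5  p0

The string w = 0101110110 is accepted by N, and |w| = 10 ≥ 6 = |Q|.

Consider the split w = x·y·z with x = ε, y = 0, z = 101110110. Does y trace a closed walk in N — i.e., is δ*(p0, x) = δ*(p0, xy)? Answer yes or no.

yes

Run of N on the first 1 characters of w = 0:
  step 0: p0  (start)
  step 1: p0  (read 0: p0→p0)

After x (step 0): p0. After xy (step 1): p0.
They match, so y = 0 drives N around a cycle from p0 back to itself; pumping y any number of times keeps N in p0 before reading z, and xyⁱz ∈ L(N) for every i ≥ 0.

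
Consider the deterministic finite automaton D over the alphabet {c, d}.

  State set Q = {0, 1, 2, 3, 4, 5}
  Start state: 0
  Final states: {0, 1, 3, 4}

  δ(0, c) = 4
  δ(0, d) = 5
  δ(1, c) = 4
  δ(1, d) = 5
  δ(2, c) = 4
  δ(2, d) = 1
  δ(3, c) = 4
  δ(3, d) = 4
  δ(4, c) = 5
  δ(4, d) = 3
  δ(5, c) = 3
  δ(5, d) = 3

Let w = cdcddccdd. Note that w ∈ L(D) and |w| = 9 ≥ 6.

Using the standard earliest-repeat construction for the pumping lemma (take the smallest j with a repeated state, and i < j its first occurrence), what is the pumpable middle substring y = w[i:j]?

dc

Run of D on w = c d c d d c c d d:
  step 0: 0  (start)
  step 1: 4  (read c: 0→4)
  step 2: 3  (read d: 4→3)
  step 3: 4  (read c: 3→4)   ← first repeat (4 seen earlier)
  step 4: 3  (read d: 4→3)
  step 5: 4  (read d: 3→4)
  step 6: 5  (read c: 4→5)
  step 7: 3  (read c: 5→3)
  step 8: 4  (read d: 3→4)
  step 9: 3  (read d: 4→3)

So i = 1, j = 3, giving x = w[0:1] = c, y = w[1:3] = dc, z = w[3:9] = ddccdd.
Check: |xy| = 3 ≤ 6 and |y| = 2 ≥ 1. Reading y takes D from 4 back to 4, so every xyⁱz is accepted.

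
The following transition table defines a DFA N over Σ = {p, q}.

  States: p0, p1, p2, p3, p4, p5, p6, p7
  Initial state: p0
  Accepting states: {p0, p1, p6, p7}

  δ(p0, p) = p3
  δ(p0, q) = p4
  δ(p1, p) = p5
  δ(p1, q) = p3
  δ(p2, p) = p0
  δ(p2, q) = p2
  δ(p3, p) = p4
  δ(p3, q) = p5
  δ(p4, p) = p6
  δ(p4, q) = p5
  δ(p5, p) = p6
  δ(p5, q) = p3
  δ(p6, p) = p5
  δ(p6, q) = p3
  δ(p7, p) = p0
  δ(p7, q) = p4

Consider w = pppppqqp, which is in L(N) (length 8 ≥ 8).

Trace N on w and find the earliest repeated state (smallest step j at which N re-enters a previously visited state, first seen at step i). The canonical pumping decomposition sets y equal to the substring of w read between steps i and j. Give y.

Run of N on w = p p p p p q q p:
  step 0: p0  (start)
  step 1: p3  (read p: p0→p3)
  step 2: p4  (read p: p3→p4)
  step 3: p6  (read p: p4→p6)
  step 4: p5  (read p: p6→p5)
  step 5: p6  (read p: p5→p6)   ← first repeat (p6 seen earlier)
  step 6: p3  (read q: p6→p3)
  step 7: p5  (read q: p3→p5)
  step 8: p6  (read p: p5→p6)

So i = 3, j = 5, giving x = w[0:3] = ppp, y = w[3:5] = pp, z = w[5:8] = qqp.
Check: |xy| = 5 ≤ 8 and |y| = 2 ≥ 1. Reading y takes N from p6 back to p6, so every xyⁱz is accepted.
The DFA has 8 states, so the proof of the pumping lemma guarantees a repeated state among the first 8+1 visited; the segment between the two visits is the pumpable y.

pp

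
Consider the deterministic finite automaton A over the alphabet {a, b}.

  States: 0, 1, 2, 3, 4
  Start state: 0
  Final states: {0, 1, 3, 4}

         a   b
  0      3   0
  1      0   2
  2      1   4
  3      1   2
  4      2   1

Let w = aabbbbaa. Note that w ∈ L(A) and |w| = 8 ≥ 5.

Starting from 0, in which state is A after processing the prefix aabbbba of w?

1

State sequence: 0 -a-> 3 -a-> 1 -b-> 2 -b-> 4 -b-> 1 -b-> 2 -a-> 1

After reading 7 characters, A is in state 1.
(This kind of state-tracing is the core of the pumping-lemma construction: with 5 states, pigeonhole forces a repeat within the first 5 steps.)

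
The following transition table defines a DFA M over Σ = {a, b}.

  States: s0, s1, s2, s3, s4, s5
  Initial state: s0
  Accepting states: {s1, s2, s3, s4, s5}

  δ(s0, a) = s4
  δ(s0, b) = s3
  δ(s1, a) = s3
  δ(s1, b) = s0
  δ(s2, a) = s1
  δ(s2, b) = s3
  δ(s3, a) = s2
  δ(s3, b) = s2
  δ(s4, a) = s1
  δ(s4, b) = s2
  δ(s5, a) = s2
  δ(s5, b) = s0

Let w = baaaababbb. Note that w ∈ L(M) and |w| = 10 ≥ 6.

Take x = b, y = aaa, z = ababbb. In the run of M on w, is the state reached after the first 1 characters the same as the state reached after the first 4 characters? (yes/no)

Run of M on the first 4 characters of w = b a a a:
  step 0: s0  (start)
  step 1: s3  (read b: s0→s3)
  step 2: s2  (read a: s3→s2)
  step 3: s1  (read a: s2→s1)
  step 4: s3  (read a: s1→s3)

After x (step 1): s3. After xy (step 4): s3.
They match, so y = aaa drives M around a cycle from s3 back to itself; pumping y any number of times keeps M in s3 before reading z, and xyⁱz ∈ L(M) for every i ≥ 0.

yes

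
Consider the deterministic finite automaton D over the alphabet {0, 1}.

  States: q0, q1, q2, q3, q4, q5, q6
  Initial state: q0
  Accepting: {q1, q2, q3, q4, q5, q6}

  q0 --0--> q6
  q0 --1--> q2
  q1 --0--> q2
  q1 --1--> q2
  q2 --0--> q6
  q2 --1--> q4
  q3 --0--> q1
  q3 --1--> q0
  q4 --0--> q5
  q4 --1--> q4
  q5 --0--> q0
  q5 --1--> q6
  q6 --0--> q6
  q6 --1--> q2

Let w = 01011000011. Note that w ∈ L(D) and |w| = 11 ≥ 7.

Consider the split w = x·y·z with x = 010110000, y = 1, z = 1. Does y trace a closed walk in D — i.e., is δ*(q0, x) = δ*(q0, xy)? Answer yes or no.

no

State sequence: q0 -0-> q6 -1-> q2 -0-> q6 -1-> q2 -1-> q4 -0-> q5 -0-> q0 -0-> q6 -0-> q6 -1-> q2

After x (step 9): q6. After xy (step 10): q2.
They differ (q6 ≠ q2), so y is not a cycle from the state after x; this split is not the one the pumping-lemma construction produces, and pumping y need not keep the string in L(D).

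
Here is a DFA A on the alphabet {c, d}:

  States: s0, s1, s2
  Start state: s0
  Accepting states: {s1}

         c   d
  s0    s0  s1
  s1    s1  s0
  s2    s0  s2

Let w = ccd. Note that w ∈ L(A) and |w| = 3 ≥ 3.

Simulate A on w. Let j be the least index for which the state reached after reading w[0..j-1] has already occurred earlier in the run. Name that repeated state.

State sequence: s0 -c-> s0 -c-> s0 -d-> s1
First repeat at step 1: s0 was already visited.

The earliest repeat is at step j = 1: A is in s0, which it already visited at step i = 0.
The DFA has 3 states, so the proof of the pumping lemma guarantees a repeated state among the first 3+1 visited; the segment between the two visits is the pumpable y.

s0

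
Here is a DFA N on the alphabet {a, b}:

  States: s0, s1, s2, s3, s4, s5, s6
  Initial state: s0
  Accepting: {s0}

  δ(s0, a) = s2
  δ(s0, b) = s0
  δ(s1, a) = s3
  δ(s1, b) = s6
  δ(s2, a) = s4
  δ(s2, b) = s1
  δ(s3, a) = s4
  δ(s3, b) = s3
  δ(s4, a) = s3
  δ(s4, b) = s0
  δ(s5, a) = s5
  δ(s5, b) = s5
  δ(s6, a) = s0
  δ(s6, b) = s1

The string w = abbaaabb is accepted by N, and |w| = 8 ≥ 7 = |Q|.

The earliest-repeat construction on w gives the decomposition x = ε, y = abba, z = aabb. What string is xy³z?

abbaabbaabbaaabb

xy^3z = ε·abba·abba·abba·aabb = abbaabbaabbaaabb.
Reading y = abba takes N from s0 back to s0, so after x·y·y·y the machine is still in s0, and z then leads to the accepting state s0. Hence abbaabbaabbaaabb ∈ L(N).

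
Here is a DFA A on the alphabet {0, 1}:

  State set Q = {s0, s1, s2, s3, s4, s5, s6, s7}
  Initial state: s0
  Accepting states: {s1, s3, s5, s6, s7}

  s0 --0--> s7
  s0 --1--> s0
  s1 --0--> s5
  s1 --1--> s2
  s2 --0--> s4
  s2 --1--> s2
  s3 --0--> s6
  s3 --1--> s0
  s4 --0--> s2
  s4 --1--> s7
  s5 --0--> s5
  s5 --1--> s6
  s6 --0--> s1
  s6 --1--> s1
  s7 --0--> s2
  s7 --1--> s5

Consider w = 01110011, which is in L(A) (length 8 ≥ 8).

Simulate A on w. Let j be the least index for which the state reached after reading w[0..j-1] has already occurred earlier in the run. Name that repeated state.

s5

State sequence: s0 -0-> s7 -1-> s5 -1-> s6 -1-> s1 -0-> s5 -0-> s5 -1-> s6 -1-> s1
First repeat at step 5: s5 was already visited.

The earliest repeat is at step j = 5: A is in s5, which it already visited at step i = 2.
The DFA has 8 states, so the proof of the pumping lemma guarantees a repeated state among the first 8+1 visited; the segment between the two visits is the pumpable y.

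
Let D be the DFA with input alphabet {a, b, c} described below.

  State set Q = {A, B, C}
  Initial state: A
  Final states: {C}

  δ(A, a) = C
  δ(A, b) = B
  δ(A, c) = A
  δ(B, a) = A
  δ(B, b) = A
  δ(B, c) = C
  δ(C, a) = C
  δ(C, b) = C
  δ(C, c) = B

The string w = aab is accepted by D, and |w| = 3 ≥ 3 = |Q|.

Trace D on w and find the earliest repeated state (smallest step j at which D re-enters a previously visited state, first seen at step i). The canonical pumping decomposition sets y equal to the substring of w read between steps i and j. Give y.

Run of D on w = a a b:
  step 0: A  (start)
  step 1: C  (read a: A→C)
  step 2: C  (read a: C→C)   ← first repeat (C seen earlier)
  step 3: C  (read b: C→C)

So i = 1, j = 2, giving x = w[0:1] = a, y = w[1:2] = a, z = w[2:3] = b.
Check: |xy| = 2 ≤ 3 and |y| = 1 ≥ 1. Reading y takes D from C back to C, so every xyⁱz is accepted.

a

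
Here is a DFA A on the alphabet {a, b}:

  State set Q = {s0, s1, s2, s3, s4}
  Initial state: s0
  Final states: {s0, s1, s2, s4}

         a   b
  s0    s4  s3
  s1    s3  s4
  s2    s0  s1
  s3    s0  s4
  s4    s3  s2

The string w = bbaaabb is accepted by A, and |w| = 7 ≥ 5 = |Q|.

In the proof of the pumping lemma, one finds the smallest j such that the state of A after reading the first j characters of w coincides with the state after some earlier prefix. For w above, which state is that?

s3

State sequence: s0 -b-> s3 -b-> s4 -a-> s3 -a-> s0 -a-> s4 -b-> s2 -b-> s1
First repeat at step 3: s3 was already visited.

The earliest repeat is at step j = 3: A is in s3, which it already visited at step i = 1.
Since A has 5 states, any run of length ≥ 5 visits 5+1 states, so by pigeonhole some state repeats within the first 5 steps — that repeat gives the pumpable loop.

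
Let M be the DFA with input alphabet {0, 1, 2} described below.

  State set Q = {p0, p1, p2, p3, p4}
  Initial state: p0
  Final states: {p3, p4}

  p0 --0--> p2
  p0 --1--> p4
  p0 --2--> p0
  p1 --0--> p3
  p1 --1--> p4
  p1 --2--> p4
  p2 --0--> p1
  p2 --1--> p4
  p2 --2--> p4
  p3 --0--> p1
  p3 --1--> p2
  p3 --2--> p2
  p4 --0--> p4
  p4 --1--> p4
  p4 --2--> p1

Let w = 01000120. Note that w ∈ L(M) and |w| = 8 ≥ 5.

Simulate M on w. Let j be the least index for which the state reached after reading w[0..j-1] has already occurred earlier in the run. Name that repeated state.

State sequence: p0 -0-> p2 -1-> p4 -0-> p4 -0-> p4 -0-> p4 -1-> p4 -2-> p1 -0-> p3
First repeat at step 3: p4 was already visited.

The earliest repeat is at step j = 3: M is in p4, which it already visited at step i = 2.
With |Q| = 5, pigeonhole forces a state repeat no later than step 5; the substring read between the first and second visits to that state can be pumped.

p4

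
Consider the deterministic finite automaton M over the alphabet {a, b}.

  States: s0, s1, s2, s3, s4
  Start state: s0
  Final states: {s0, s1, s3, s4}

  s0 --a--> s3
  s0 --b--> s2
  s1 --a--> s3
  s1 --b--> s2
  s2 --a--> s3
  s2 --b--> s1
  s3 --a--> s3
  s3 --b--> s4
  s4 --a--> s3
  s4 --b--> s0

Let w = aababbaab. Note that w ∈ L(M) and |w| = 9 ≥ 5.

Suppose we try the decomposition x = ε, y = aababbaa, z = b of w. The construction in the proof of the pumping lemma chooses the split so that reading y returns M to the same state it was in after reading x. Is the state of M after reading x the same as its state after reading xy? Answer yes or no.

no

State sequence: s0 -a-> s3 -a-> s3 -b-> s4 -a-> s3 -b-> s4 -b-> s0 -a-> s3 -a-> s3

After x (step 0): s0. After xy (step 8): s3.
They differ (s0 ≠ s3), so y is not a cycle from the state after x; this split is not the one the pumping-lemma construction produces, and pumping y need not keep the string in L(M).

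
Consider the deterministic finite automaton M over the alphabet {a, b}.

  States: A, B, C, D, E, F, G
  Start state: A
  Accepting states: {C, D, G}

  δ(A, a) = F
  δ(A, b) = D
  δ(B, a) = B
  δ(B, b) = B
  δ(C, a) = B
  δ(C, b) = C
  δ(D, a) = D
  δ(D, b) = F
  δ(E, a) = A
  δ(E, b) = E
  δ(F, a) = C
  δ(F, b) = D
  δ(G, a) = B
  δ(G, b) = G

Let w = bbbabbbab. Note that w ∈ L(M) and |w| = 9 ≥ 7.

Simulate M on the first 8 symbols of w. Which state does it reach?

State sequence: A -b-> D -b-> F -b-> D -a-> D -b-> F -b-> D -b-> F -a-> C

After reading 8 characters, M is in state C.
(This kind of state-tracing is the core of the pumping-lemma construction: with 7 states, pigeonhole forces a repeat within the first 7 steps.)

C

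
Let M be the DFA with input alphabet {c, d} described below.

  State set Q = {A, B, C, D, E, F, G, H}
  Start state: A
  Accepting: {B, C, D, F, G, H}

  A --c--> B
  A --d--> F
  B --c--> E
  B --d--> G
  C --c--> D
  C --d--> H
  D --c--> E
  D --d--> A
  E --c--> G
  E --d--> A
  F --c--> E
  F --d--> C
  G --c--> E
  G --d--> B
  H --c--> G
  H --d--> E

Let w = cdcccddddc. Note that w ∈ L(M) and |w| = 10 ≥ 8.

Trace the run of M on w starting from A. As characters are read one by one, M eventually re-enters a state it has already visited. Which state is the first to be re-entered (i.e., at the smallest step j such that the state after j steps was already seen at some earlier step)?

State sequence: A -c-> B -d-> G -c-> E -c-> G -c-> E -d-> A -d-> F -d-> C -d-> H -c-> G
First repeat at step 4: G was already visited.

The earliest repeat is at step j = 4: M is in G, which it already visited at step i = 2.

G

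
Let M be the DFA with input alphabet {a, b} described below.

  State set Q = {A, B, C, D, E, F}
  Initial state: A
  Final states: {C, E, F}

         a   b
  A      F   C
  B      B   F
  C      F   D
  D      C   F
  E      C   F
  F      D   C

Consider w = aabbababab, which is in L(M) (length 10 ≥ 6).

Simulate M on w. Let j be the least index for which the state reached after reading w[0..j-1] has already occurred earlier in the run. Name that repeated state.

F

Run of M on w = a a b b a b a b a b:
  step 0: A  (start)
  step 1: F  (read a: A→F)
  step 2: D  (read a: F→D)
  step 3: F  (read b: D→F)   ← first repeat (F seen earlier)
  step 4: C  (read b: F→C)
  step 5: F  (read a: C→F)
  step 6: C  (read b: F→C)
  step 7: F  (read a: C→F)
  step 8: C  (read b: F→C)
  step 9: F  (read a: C→F)
  step 10: C  (read b: F→C)

The earliest repeat is at step j = 3: M is in F, which it already visited at step i = 1.
Pumping length from the standard proof: p = 6 (the number of states). The repeated state found above gives |xy| = j ≤ 6 and |y| = j − i ≥ 1.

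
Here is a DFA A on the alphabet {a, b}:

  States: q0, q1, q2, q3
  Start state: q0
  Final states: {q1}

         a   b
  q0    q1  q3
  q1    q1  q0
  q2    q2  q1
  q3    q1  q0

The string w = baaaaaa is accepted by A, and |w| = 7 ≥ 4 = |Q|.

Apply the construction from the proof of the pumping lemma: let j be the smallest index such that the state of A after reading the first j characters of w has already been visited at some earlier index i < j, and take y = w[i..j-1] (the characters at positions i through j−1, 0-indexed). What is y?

a

Run of A on w = b a a a a a a:
  step 0: q0  (start)
  step 1: q3  (read b: q0→q3)
  step 2: q1  (read a: q3→q1)
  step 3: q1  (read a: q1→q1)   ← first repeat (q1 seen earlier)
  step 4: q1  (read a: q1→q1)
  step 5: q1  (read a: q1→q1)
  step 6: q1  (read a: q1→q1)
  step 7: q1  (read a: q1→q1)

So i = 2, j = 3, giving x = w[0:2] = ba, y = w[2:3] = a, z = w[3:7] = aaaa.
Check: |xy| = 3 ≤ 4 and |y| = 1 ≥ 1. Reading y takes A from q1 back to q1, so every xyⁱz is accepted.
Pumping length from the standard proof: p = 4 (the number of states). The repeated state found above gives |xy| = j ≤ 4 and |y| = j − i ≥ 1.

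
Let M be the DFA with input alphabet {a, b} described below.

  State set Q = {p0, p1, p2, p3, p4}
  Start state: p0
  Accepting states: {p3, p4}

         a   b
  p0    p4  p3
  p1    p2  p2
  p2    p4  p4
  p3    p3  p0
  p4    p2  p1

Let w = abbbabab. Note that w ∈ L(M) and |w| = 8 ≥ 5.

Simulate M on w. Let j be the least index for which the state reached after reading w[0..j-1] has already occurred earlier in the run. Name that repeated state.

p4

State sequence: p0 -a-> p4 -b-> p1 -b-> p2 -b-> p4 -a-> p2 -b-> p4 -a-> p2 -b-> p4
First repeat at step 4: p4 was already visited.

The earliest repeat is at step j = 4: M is in p4, which it already visited at step i = 1.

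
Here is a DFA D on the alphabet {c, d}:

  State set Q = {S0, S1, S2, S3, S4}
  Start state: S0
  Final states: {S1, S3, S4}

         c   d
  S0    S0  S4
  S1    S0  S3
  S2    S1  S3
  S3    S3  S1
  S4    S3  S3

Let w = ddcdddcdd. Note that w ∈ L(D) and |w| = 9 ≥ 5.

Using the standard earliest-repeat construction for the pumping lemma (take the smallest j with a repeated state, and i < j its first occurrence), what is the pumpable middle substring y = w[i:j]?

Run of D on w = d d c d d d c d d:
  step 0: S0  (start)
  step 1: S4  (read d: S0→S4)
  step 2: S3  (read d: S4→S3)
  step 3: S3  (read c: S3→S3)   ← first repeat (S3 seen earlier)
  step 4: S1  (read d: S3→S1)
  step 5: S3  (read d: S1→S3)
  step 6: S1  (read d: S3→S1)
  step 7: S0  (read c: S1→S0)
  step 8: S4  (read d: S0→S4)
  step 9: S3  (read d: S4→S3)

So i = 2, j = 3, giving x = w[0:2] = dd, y = w[2:3] = c, z = w[3:9] = dddcdd.
Check: |xy| = 3 ≤ 5 and |y| = 1 ≥ 1. Reading y takes D from S3 back to S3, so every xyⁱz is accepted.
Since D has 5 states, any run of length ≥ 5 visits 5+1 states, so by pigeonhole some state repeats within the first 5 steps — that repeat gives the pumpable loop.

c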